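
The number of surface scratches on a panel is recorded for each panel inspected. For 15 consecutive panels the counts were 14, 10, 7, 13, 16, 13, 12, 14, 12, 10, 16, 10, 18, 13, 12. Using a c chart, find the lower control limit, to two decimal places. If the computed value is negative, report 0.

1.99

c̄ = (14 + 10 + 7 + 13 + 16 + 13 + 12 + 14 + 12 + 10 + 16 + 10 + 18 + 13 + 12) / 15 = 190 / 15 = 12.6667
LCL = c̄ − 3√c̄ = 12.6667 − 3 × 3.5590 = 1.9896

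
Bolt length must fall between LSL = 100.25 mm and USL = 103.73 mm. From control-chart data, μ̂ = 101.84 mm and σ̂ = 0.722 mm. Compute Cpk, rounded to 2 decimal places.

Cpu = (USL − μ̂) / (3σ̂) = (103.73 − 101.84) / (3 × 0.722) = 0.8726; Cpl = (μ̂ − LSL) / (3σ̂) = (101.84 − 100.25) / (3 × 0.722) = 0.7341; Cpk = min(Cpu, Cpl) = 0.7341

0.73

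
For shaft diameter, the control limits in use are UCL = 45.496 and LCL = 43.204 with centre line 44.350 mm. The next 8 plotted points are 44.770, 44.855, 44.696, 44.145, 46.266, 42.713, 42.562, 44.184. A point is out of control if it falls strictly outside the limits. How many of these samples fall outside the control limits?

Compare each point to [43.204, 45.496]: sample 5 = 46.266 > UCL; sample 6 = 42.713 < LCL; sample 7 = 42.562 < LCL.

3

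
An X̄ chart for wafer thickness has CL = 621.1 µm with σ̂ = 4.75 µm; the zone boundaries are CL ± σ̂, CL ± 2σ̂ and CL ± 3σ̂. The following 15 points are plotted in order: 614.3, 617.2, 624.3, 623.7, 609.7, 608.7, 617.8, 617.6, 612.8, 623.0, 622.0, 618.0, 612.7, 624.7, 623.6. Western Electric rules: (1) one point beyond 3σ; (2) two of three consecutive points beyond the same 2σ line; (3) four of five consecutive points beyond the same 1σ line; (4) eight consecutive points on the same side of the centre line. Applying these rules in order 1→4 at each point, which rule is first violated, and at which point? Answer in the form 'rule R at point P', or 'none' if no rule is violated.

rule 2 at point 6

Zone of each point (C = within 1σ̂, B = 1σ̂–2σ̂, A = 2σ̂–3σ̂, * = beyond 3σ̂; sign = side of CL): 1:-B, 2:-C, 3:+C, 4:+C, 5:-A, 6:-A, 7:-C, 8:-C, 9:-B, 10:+C, 11:+C, 12:-C, 13:-B, 14:+C, 15:+C
Rule 2 (two of three consecutive points beyond the same 2σ limit) is satisfied at point 6.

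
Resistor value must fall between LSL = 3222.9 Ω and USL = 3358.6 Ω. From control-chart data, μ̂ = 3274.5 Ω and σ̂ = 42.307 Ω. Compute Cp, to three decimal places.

Cp = (USL − LSL) / (6σ̂) = (3358.6 − 3222.9) / (6 × 42.307) = 135.7000 / 253.8420 = 0.5346

0.535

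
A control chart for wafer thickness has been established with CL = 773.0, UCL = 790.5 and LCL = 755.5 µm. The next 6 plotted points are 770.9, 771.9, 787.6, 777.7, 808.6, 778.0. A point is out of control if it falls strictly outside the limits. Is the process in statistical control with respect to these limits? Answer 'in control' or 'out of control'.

Compare each point to [755.5, 790.5]: sample 5 = 808.6 > UCL.

out of control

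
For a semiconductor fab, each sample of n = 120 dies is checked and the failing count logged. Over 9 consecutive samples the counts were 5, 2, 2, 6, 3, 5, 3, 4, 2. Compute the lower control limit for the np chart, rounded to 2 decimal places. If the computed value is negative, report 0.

p̄ = Σdᵢ / (k·n) = 32 / (9 × 120) = 0.02963
LCL = np̄ − 3·√(np̄(1−p̄)) = 3.5556 − 3 × 1.8575 = -2.0169 → 0 (negative, so LCL = 0)

0.00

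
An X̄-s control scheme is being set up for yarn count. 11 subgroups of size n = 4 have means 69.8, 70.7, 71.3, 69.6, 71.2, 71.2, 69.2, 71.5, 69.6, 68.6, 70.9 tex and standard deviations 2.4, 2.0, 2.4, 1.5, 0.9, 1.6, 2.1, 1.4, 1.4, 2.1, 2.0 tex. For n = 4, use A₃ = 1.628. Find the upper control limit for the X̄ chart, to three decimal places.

X̄̄ = (69.8 + 70.7 + 71.3 + 69.6 + 71.2 + 71.2 + 69.2 + 71.5 + 69.6 + 68.6 + 70.9) / 11 = 70.3273
s̄ = (2.4 + 2.0 + 2.4 + 1.5 + 0.9 + 1.6 + 2.1 + 1.4 + 1.4 + 2.1 + 2.0) / 11 = 1.8000
UCL = X̄̄ + A₃·s̄ = 70.3273 + 1.628 × 1.8000 = 73.2577

73.258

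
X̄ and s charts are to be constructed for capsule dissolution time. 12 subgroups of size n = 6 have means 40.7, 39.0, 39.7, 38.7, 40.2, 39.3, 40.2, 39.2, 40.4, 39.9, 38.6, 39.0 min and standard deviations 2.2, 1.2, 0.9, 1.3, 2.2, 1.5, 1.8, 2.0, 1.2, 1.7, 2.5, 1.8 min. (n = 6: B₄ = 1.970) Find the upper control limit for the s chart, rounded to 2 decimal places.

3.33

s̄ = (2.2 + 1.2 + 0.9 + 1.3 + 2.2 + 1.5 + 1.8 + 2.0 + 1.2 + 1.7 + 2.5 + 1.8) / 12 = 1.6917
UCL_s = B₄·s̄ = 1.970 × 1.6917 = 3.3326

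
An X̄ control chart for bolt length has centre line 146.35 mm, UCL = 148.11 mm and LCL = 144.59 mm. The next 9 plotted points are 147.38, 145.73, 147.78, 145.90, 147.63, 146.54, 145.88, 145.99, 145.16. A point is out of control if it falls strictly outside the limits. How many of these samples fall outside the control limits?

0

All 9 points lie within [144.59, 148.11].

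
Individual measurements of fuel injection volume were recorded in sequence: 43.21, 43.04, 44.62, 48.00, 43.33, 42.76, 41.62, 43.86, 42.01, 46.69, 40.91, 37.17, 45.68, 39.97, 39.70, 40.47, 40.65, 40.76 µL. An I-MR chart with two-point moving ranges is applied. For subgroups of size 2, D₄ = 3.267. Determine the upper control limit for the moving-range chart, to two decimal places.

Moving ranges: 0.17, 1.58, 3.38, 4.67, 0.57, 1.14, 2.24, 1.85, 4.68, 5.78, 3.74, 8.51, 5.71, 0.27, 0.77, 0.18, 0.11; M̄R̄ = 45.3500 / 17 = 2.6676
UCL_MR = D₄·M̄R̄ = 3.267 × 2.6676 = 8.7152

8.72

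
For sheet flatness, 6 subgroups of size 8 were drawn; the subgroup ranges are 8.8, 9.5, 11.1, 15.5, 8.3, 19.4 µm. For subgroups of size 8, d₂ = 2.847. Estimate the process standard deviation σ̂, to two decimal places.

R̄ = (8.8 + 9.5 + 11.1 + 15.5 + 8.3 + 19.4) / 6 = 12.1000
σ̂ = R̄ / d₂ = 12.1000 / 2.847 = 4.2501

4.25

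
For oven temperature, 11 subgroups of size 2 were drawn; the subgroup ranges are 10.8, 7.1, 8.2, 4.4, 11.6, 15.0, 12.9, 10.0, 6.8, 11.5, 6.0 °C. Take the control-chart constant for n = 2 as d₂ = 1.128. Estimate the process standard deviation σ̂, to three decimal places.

8.406

R̄ = (10.8 + 7.1 + 8.2 + 4.4 + 11.6 + 15.0 + 12.9 + 10.0 + 6.8 + 11.5 + 6.0) / 11 = 9.4818
σ̂ = R̄ / d₂ = 9.4818 / 1.128 = 8.4059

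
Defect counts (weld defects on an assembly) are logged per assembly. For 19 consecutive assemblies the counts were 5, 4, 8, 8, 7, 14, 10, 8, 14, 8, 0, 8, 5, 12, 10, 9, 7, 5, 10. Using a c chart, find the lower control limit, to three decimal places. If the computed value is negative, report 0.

c̄ = (5 + 4 + 8 + 8 + 7 + 14 + 10 + 8 + 14 + 8 + 0 + 8 + 5 + 12 + 10 + 9 + 7 + 5 + 10) / 19 = 152 / 19 = 8.0000
LCL = c̄ − 3√c̄ = 8.0000 − 3 × 2.8284 = -0.4853 → 0 (cannot be negative)

0.000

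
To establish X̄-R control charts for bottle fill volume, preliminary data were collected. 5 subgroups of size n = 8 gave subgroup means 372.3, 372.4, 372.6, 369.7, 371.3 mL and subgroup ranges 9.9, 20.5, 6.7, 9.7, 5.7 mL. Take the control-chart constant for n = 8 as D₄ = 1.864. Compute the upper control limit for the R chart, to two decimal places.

R̄ = (9.9 + 20.5 + 6.7 + 9.7 + 5.7) / 5 = 52.5000 / 5 = 10.5000
UCL_R = D₄·R̄ = 1.864 × 10.5000 = 19.5720

19.57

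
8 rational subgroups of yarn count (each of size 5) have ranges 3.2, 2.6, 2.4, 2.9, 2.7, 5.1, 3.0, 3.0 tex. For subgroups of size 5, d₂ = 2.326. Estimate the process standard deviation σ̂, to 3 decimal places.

R̄ = (3.2 + 2.6 + 2.4 + 2.9 + 2.7 + 5.1 + 3.0 + 3.0) / 8 = 3.1125
σ̂ = R̄ / d₂ = 3.1125 / 2.326 = 1.3381

1.338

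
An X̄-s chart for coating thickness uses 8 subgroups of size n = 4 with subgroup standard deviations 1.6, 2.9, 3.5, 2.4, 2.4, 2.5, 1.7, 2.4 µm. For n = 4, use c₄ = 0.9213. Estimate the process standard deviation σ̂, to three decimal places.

s̄ = (1.6 + 2.9 + 3.5 + 2.4 + 2.4 + 2.5 + 1.7 + 2.4) / 8 = 2.4250
σ̂ = s̄ / c₄ = 2.4250 / 0.9213 = 2.6322

2.632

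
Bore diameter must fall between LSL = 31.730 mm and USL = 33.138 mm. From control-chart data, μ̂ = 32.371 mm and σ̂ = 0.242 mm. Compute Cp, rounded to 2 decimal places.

Cp = (USL − LSL) / (6σ̂) = (33.138 − 31.730) / (6 × 0.242) = 1.4080 / 1.4520 = 0.9697

0.97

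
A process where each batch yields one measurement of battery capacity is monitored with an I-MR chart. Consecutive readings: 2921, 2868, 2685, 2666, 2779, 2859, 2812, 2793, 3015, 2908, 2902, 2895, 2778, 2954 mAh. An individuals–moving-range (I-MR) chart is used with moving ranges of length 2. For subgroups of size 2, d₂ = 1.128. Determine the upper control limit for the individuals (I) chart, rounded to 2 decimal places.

3080.42

X̄ = (2921 + 2868 + 2685 + 2666 + 2779 + 2859 + 2812 + 2793 + 3015 + 2908 + 2902 + 2895 + 2778 + 2954) / 14 = 2845.3571
Moving ranges: 53, 183, 19, 113, 80, 47, 19, 222, 107, 6, 7, 117, 176; M̄R̄ = 1149.0000 / 13 = 88.3846
UCL = X̄ + 3·M̄R̄/d₂ = 2845.3571 + 3 × 88.3846 / 1.128 = 3080.4226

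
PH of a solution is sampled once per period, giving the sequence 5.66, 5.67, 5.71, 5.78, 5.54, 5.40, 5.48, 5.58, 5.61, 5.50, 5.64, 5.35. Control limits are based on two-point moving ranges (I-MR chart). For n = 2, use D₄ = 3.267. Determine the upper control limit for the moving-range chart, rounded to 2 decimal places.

0.37

Moving ranges: 0.01, 0.04, 0.07, 0.24, 0.14, 0.08, 0.10, 0.03, 0.11, 0.14, 0.29; M̄R̄ = 1.2500 / 11 = 0.1136
UCL_MR = D₄·M̄R̄ = 3.267 × 0.1136 = 0.3712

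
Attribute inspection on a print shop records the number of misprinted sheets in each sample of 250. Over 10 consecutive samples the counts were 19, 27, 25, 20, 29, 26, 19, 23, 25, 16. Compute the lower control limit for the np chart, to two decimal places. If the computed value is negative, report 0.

p̄ = Σdᵢ / (k·n) = 229 / (10 × 250) = 0.09160
LCL = np̄ − 3·√(np̄(1−p̄)) = 22.9000 − 3 × 4.5610 = 9.2171

9.22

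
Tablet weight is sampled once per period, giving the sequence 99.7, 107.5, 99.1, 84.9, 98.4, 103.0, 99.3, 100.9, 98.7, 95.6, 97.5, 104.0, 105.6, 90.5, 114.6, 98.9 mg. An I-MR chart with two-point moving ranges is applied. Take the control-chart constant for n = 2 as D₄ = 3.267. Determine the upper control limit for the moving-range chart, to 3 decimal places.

27.007

Moving ranges: 7.8, 8.4, 14.2, 13.5, 4.6, 3.7, 1.6, 2.2, 3.1, 1.9, 6.5, 1.6, 15.1, 24.1, 15.7; M̄R̄ = 124.0000 / 15 = 8.2667
UCL_MR = D₄·M̄R̄ = 3.267 × 8.2667 = 27.0072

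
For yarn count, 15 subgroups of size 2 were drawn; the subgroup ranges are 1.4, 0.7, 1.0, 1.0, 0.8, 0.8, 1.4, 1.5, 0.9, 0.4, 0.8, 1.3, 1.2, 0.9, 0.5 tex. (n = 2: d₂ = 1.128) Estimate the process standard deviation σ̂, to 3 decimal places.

R̄ = (1.4 + 0.7 + 1.0 + 1.0 + 0.8 + 0.8 + 1.4 + 1.5 + 0.9 + 0.4 + 0.8 + 1.3 + 1.2 + 0.9 + 0.5) / 15 = 0.9733
σ̂ = R̄ / d₂ = 0.9733 / 1.128 = 0.8629

0.863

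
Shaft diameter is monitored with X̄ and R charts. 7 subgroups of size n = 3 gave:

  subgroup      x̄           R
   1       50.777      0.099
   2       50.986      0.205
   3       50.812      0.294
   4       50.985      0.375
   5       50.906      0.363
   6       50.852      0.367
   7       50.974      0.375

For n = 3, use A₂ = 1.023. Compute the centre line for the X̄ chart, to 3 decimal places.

50.899

X̄̄ = (50.777 + 50.986 + 50.812 + 50.985 + 50.906 + 50.852 + 50.974) / 7 = 356.2920 / 7 = 50.8989
CL = X̄̄ = 50.8989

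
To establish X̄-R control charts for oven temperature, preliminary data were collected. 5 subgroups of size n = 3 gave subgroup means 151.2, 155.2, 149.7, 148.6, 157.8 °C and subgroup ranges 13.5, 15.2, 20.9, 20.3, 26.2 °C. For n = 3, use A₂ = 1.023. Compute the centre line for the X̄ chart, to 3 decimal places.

152.500

X̄̄ = (151.2 + 155.2 + 149.7 + 148.6 + 157.8) / 5 = 762.5000 / 5 = 152.5000
CL = X̄̄ = 152.5000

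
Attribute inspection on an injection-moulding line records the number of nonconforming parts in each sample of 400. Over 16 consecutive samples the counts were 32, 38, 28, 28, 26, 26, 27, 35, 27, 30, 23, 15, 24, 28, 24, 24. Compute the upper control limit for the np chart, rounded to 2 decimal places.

p̄ = Σdᵢ / (k·n) = 435 / (16 × 400) = 0.06797
UCL = np̄ + 3·√(np̄(1−p̄)) = 27.1875 + 3 × √(27.1875×0.93203) = 27.1875 + 3 × 5.0338 = 42.2890

42.29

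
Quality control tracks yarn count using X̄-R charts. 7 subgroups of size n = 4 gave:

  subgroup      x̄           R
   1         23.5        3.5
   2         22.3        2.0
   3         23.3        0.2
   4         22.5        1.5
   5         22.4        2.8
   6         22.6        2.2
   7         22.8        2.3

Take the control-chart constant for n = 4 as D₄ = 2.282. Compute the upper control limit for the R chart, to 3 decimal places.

R̄ = (3.5 + 2.0 + 0.2 + 1.5 + 2.8 + 2.2 + 2.3) / 7 = 14.5000 / 7 = 2.0714
UCL_R = D₄·R̄ = 2.282 × 2.0714 = 4.7270

4.727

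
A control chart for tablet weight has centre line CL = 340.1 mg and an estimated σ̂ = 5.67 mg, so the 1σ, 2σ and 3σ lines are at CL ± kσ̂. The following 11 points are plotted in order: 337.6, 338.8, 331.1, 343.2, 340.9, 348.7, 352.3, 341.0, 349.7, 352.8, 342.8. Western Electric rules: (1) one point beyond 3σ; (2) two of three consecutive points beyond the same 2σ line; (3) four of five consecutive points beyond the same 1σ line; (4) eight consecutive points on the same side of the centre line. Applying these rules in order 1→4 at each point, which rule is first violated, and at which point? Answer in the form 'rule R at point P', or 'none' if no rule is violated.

Zone of each point (C = within 1σ̂, B = 1σ̂–2σ̂, A = 2σ̂–3σ̂, * = beyond 3σ̂; sign = side of CL): 1:-C, 2:-C, 3:-B, 4:+C, 5:+C, 6:+B, 7:+A, 8:+C, 9:+B, 10:+A, 11:+C
Rule 3 (four of five consecutive points beyond the same 1σ limit) is satisfied at point 10.

rule 3 at point 10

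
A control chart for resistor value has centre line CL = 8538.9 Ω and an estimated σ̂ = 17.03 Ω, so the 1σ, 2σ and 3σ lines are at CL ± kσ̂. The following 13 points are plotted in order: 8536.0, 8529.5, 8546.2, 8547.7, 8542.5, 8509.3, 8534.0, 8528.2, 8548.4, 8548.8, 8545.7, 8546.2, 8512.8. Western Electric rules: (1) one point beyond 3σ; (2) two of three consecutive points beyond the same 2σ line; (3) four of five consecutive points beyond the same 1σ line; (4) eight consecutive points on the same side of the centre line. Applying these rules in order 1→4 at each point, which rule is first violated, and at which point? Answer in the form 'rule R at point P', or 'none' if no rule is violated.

Zone of each point (C = within 1σ̂, B = 1σ̂–2σ̂, A = 2σ̂–3σ̂, * = beyond 3σ̂; sign = side of CL): 1:-C, 2:-C, 3:+C, 4:+C, 5:+C, 6:-B, 7:-C, 8:-C, 9:+C, 10:+C, 11:+C, 12:+C, 13:-B
No rule fires across all 13 points.

none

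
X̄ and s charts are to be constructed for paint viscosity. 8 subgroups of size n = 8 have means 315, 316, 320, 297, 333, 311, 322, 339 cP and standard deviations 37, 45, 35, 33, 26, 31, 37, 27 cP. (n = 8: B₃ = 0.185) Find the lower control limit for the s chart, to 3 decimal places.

6.267

s̄ = (37 + 45 + 35 + 33 + 26 + 31 + 37 + 27) / 8 = 33.8750
LCL_s = B₃·s̄ = 0.185 × 33.8750 = 6.2669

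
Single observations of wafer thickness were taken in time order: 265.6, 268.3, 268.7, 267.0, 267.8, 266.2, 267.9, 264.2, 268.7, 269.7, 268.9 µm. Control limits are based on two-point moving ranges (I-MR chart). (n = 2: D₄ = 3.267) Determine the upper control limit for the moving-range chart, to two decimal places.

6.17

Moving ranges: 2.7, 0.4, 1.7, 0.8, 1.6, 1.7, 3.7, 4.5, 1.0, 0.8; M̄R̄ = 18.9000 / 10 = 1.8900
UCL_MR = D₄·M̄R̄ = 3.267 × 1.8900 = 6.1746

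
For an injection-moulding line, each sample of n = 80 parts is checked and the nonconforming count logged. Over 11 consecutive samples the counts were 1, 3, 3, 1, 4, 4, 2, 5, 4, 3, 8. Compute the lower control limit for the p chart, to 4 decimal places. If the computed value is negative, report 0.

0.0000

p̄ = Σdᵢ / (k·n) = 38 / (11 × 80) = 0.04318
LCL = p̄ − 3·√(p̄(1−p̄)/n) = 0.04318 − 3 × 0.02273 = -0.02500 → 0 (negative, so LCL = 0)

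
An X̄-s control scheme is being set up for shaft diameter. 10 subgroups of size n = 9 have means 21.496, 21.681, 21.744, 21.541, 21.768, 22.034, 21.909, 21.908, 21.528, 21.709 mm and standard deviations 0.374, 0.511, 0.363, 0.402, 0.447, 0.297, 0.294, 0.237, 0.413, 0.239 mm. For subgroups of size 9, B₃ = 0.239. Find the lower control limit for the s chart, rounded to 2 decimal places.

0.09

s̄ = (0.374 + 0.511 + 0.363 + 0.402 + 0.447 + 0.297 + 0.294 + 0.237 + 0.413 + 0.239) / 10 = 0.3577
LCL_s = B₃·s̄ = 0.239 × 0.3577 = 0.0855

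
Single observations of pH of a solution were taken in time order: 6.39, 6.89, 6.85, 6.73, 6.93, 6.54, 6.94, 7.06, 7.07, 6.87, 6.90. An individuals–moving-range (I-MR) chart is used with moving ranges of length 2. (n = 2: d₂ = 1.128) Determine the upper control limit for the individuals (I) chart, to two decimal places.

7.37

X̄ = (6.39 + 6.89 + 6.85 + 6.73 + 6.93 + 6.54 + 6.94 + 7.06 + 7.07 + 6.87 + 6.90) / 11 = 6.8336
Moving ranges: 0.50, 0.04, 0.12, 0.20, 0.39, 0.40, 0.12, 0.01, 0.20, 0.03; M̄R̄ = 2.0100 / 10 = 0.2010
UCL = X̄ + 3·M̄R̄/d₂ = 6.8336 + 3 × 0.2010 / 1.128 = 7.3682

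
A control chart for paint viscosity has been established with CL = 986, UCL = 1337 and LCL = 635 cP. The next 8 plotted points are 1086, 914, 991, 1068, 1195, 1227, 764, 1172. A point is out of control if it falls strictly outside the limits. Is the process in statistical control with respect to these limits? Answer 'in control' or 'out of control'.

in control

All 8 points lie within [635, 1337].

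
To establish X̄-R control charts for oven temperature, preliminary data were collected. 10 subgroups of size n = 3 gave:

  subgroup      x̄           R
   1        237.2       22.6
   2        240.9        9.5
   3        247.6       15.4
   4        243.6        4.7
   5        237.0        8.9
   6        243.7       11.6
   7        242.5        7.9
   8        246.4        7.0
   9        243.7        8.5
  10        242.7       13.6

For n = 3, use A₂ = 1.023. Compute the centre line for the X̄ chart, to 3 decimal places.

242.530

X̄̄ = (237.2 + 240.9 + 247.6 + 243.6 + 237.0 + 243.7 + 242.5 + 246.4 + 243.7 + 242.7) / 10 = 2425.3000 / 10 = 242.5300
CL = X̄̄ = 242.5300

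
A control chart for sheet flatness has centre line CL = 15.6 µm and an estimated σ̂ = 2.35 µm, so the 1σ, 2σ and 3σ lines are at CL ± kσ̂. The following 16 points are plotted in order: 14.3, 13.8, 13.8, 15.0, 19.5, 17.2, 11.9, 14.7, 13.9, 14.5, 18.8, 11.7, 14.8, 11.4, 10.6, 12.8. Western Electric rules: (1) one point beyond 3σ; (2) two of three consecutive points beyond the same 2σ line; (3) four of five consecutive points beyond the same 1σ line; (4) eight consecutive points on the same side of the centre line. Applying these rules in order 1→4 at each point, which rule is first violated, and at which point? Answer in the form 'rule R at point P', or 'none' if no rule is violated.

Zone of each point (C = within 1σ̂, B = 1σ̂–2σ̂, A = 2σ̂–3σ̂, * = beyond 3σ̂; sign = side of CL): 1:-C, 2:-C, 3:-C, 4:-C, 5:+B, 6:+C, 7:-B, 8:-C, 9:-C, 10:-C, 11:+B, 12:-B, 13:-C, 14:-B, 15:-A, 16:-B
Rule 3 (four of five consecutive points beyond the same 1σ limit) is satisfied at point 16.

rule 3 at point 16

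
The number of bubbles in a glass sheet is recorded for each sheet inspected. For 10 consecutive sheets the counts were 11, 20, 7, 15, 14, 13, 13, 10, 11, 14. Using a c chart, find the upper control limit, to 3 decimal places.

23.533

c̄ = (11 + 20 + 7 + 15 + 14 + 13 + 13 + 10 + 11 + 14) / 10 = 128 / 10 = 12.8000
UCL = c̄ + 3√c̄ = 12.8000 + 3 × √12.8000 = 12.8000 + 3 × 3.5777 = 23.5331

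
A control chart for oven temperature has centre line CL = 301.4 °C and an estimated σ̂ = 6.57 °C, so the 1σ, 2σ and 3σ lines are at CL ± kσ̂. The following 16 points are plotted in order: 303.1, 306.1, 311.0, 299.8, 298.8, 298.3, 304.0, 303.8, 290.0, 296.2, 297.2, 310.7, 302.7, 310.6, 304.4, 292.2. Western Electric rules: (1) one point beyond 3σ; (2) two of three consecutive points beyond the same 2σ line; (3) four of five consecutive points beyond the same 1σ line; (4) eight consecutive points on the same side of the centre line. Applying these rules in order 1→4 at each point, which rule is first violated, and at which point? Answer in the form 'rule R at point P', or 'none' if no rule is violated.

none

Zone of each point (C = within 1σ̂, B = 1σ̂–2σ̂, A = 2σ̂–3σ̂, * = beyond 3σ̂; sign = side of CL): 1:+C, 2:+C, 3:+B, 4:-C, 5:-C, 6:-C, 7:+C, 8:+C, 9:-B, 10:-C, 11:-C, 12:+B, 13:+C, 14:+B, 15:+C, 16:-B
No rule fires across all 16 points.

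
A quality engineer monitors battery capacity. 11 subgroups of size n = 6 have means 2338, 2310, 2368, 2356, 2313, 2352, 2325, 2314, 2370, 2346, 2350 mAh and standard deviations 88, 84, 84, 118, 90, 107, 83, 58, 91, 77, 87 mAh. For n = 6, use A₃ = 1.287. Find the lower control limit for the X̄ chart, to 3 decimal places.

X̄̄ = (2338 + 2310 + 2368 + 2356 + 2313 + 2352 + 2325 + 2314 + 2370 + 2346 + 2350) / 11 = 2340.1818
s̄ = (88 + 84 + 84 + 118 + 90 + 107 + 83 + 58 + 91 + 77 + 87) / 11 = 87.9091
LCL = X̄̄ − A₃·s̄ = 2340.1818 − 1.287 × 87.9091 = 2227.0428

2227.043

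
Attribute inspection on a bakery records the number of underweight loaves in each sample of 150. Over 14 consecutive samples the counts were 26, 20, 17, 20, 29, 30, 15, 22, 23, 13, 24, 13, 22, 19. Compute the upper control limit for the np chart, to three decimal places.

p̄ = Σdᵢ / (k·n) = 293 / (14 × 150) = 0.13952
UCL = np̄ + 3·√(np̄(1−p̄)) = 20.9286 + 3 × √(20.9286×0.86048) = 20.9286 + 3 × 4.2436 = 33.6595

33.660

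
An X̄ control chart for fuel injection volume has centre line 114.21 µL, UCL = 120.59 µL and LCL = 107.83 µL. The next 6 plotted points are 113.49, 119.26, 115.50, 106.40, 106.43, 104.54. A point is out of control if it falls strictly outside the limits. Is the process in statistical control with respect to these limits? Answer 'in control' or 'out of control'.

Compare each point to [107.83, 120.59]: sample 4 = 106.40 < LCL; sample 5 = 106.43 < LCL; sample 6 = 104.54 < LCL.

out of control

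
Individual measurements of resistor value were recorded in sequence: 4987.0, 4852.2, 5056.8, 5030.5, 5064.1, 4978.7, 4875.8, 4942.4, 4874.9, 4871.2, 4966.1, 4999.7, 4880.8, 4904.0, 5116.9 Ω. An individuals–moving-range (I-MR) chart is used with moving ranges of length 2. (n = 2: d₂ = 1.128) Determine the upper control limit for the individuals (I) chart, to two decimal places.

X̄ = (4987.0 + 4852.2 + 5056.8 + 5030.5 + 5064.1 + 4978.7 + 4875.8 + 4942.4 + 4874.9 + 4871.2 + 4966.1 + 4999.7 + 4880.8 + 4904.0 + 5116.9) / 15 = 4960.0733
Moving ranges: 134.8, 204.6, 26.3, 33.6, 85.4, 102.9, 66.6, 67.5, 3.7, 94.9, 33.6, 118.9, 23.2, 212.9; M̄R̄ = 1208.9000 / 14 = 86.3500
UCL = X̄ + 3·M̄R̄/d₂ = 4960.0733 + 3 × 86.3500 / 1.128 = 5189.7276

5189.73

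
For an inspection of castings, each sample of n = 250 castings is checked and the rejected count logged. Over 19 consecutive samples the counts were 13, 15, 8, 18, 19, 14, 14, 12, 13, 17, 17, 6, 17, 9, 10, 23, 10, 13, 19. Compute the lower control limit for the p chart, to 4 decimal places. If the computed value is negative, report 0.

p̄ = Σdᵢ / (k·n) = 267 / (19 × 250) = 0.05621
LCL = p̄ − 3·√(p̄(1−p̄)/n) = 0.05621 − 3 × 0.01457 = 0.01251

0.0125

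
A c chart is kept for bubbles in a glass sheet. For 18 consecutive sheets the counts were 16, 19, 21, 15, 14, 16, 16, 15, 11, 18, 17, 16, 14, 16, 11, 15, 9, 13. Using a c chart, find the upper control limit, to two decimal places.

c̄ = (16 + 19 + 21 + 15 + 14 + 16 + 16 + 15 + 11 + 18 + 17 + 16 + 14 + 16 + 11 + 15 + 9 + 13) / 18 = 272 / 18 = 15.1111
UCL = c̄ + 3√c̄ = 15.1111 + 3 × √15.1111 = 15.1111 + 3 × 3.8873 = 26.7730

26.77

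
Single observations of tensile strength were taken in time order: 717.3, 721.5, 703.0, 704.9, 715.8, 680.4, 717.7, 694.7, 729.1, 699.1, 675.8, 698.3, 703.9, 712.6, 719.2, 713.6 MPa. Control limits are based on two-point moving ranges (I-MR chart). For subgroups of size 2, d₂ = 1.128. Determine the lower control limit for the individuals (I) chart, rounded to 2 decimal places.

X̄ = (717.3 + 721.5 + 703.0 + 704.9 + 715.8 + 680.4 + 717.7 + 694.7 + 729.1 + 699.1 + 675.8 + 698.3 + 703.9 + 712.6 + 719.2 + 713.6) / 16 = 706.6812
Moving ranges: 4.2, 18.5, 1.9, 10.9, 35.4, 37.3, 23.0, 34.4, 30.0, 23.3, 22.5, 5.6, 8.7, 6.6, 5.6; M̄R̄ = 267.9000 / 15 = 17.8600
LCL = X̄ − 3·M̄R̄/d₂ = 706.6812 − 3 × 17.8600 / 1.128 = 659.1812

659.18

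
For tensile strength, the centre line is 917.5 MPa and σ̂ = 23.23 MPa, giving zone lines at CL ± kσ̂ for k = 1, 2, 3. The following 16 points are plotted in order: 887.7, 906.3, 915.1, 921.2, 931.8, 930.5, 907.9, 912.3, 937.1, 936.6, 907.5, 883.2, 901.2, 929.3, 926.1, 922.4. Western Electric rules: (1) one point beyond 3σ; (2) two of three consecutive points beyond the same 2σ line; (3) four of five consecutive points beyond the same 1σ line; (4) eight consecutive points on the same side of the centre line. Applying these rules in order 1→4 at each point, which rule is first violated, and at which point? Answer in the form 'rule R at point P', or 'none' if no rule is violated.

none

Zone of each point (C = within 1σ̂, B = 1σ̂–2σ̂, A = 2σ̂–3σ̂, * = beyond 3σ̂; sign = side of CL): 1:-B, 2:-C, 3:-C, 4:+C, 5:+C, 6:+C, 7:-C, 8:-C, 9:+C, 10:+C, 11:-C, 12:-B, 13:-C, 14:+C, 15:+C, 16:+C
No rule fires across all 16 points.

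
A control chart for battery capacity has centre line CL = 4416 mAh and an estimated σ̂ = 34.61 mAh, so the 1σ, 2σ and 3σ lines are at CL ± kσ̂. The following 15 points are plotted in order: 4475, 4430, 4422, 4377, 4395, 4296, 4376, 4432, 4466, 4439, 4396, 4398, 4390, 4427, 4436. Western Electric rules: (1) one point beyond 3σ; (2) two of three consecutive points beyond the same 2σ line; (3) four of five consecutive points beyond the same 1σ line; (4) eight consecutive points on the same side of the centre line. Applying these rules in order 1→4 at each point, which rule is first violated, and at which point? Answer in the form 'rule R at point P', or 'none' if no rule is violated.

Zone of each point (C = within 1σ̂, B = 1σ̂–2σ̂, A = 2σ̂–3σ̂, * = beyond 3σ̂; sign = side of CL): 1:+B, 2:+C, 3:+C, 4:-B, 5:-C, 6:-*, 7:-B, 8:+C, 9:+B, 10:+C, 11:-C, 12:-C, 13:-C, 14:+C, 15:+C
Rule 1 (one point beyond the 3σ limits) is satisfied at point 6.

rule 1 at point 6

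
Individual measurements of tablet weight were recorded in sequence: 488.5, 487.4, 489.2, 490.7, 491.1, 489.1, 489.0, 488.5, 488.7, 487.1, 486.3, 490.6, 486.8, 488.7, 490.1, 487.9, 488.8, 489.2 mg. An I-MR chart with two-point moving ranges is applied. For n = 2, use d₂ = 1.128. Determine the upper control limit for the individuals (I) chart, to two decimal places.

492.66

X̄ = (488.5 + 487.4 + 489.2 + 490.7 + 491.1 + 489.1 + 489.0 + 488.5 + 488.7 + 487.1 + 486.3 + 490.6 + 486.8 + 488.7 + 490.1 + 487.9 + 488.8 + 489.2) / 18 = 488.7611
Moving ranges: 1.1, 1.8, 1.5, 0.4, 2.0, 0.1, 0.5, 0.2, 1.6, 0.8, 4.3, 3.8, 1.9, 1.4, 2.2, 0.9, 0.4; M̄R̄ = 24.9000 / 17 = 1.4647
UCL = X̄ + 3·M̄R̄/d₂ = 488.7611 + 3 × 1.4647 / 1.128 = 492.6566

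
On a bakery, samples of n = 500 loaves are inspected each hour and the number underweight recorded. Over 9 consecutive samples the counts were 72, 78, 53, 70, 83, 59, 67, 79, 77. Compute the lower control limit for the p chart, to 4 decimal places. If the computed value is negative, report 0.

p̄ = Σdᵢ / (k·n) = 638 / (9 × 500) = 0.14178
LCL = p̄ − 3·√(p̄(1−p̄)/n) = 0.14178 − 3 × 0.01560 = 0.09498

0.0950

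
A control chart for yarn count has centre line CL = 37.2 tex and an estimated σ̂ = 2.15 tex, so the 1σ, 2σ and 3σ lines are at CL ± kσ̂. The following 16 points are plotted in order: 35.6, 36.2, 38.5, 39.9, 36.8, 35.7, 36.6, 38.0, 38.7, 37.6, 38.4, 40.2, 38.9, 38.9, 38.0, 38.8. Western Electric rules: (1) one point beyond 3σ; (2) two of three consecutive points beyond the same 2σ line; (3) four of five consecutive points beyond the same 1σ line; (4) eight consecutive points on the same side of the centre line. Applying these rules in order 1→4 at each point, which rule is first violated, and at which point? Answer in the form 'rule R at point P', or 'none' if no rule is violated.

Zone of each point (C = within 1σ̂, B = 1σ̂–2σ̂, A = 2σ̂–3σ̂, * = beyond 3σ̂; sign = side of CL): 1:-C, 2:-C, 3:+C, 4:+B, 5:-C, 6:-C, 7:-C, 8:+C, 9:+C, 10:+C, 11:+C, 12:+B, 13:+C, 14:+C, 15:+C, 16:+C
Rule 4 (eight consecutive points on the same side of the centre line) is satisfied at point 15.

rule 4 at point 15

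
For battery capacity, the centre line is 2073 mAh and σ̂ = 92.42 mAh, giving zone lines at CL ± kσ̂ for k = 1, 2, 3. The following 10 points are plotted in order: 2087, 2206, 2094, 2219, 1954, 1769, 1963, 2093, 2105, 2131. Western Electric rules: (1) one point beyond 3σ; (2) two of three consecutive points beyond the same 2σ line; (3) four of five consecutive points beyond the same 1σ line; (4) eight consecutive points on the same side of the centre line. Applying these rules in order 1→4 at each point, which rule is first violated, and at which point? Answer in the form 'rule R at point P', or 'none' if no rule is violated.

rule 1 at point 6

Zone of each point (C = within 1σ̂, B = 1σ̂–2σ̂, A = 2σ̂–3σ̂, * = beyond 3σ̂; sign = side of CL): 1:+C, 2:+B, 3:+C, 4:+B, 5:-B, 6:-*, 7:-B, 8:+C, 9:+C, 10:+C
Rule 1 (one point beyond the 3σ limits) is satisfied at point 6.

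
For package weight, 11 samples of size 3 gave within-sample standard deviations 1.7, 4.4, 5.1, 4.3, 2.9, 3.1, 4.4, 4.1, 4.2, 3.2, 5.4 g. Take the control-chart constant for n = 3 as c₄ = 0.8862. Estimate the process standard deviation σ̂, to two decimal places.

4.39

s̄ = (1.7 + 4.4 + 5.1 + 4.3 + 2.9 + 3.1 + 4.4 + 4.1 + 4.2 + 3.2 + 5.4) / 11 = 3.8909
σ̂ = s̄ / c₄ = 3.8909 / 0.8862 = 4.3906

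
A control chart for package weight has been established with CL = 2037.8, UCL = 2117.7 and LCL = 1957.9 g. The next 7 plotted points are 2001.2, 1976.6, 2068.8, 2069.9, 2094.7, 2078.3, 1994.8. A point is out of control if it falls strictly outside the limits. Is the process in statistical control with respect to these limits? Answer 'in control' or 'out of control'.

in control

All 7 points lie within [1957.9, 2117.7].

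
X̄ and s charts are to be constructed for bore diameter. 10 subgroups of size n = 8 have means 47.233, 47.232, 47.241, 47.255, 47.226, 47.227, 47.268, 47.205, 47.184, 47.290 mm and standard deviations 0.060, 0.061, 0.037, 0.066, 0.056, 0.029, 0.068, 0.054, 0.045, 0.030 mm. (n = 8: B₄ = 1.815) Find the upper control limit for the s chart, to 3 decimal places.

0.092

s̄ = (0.060 + 0.061 + 0.037 + 0.066 + 0.056 + 0.029 + 0.068 + 0.054 + 0.045 + 0.030) / 10 = 0.0506
UCL_s = B₄·s̄ = 1.815 × 0.0506 = 0.0918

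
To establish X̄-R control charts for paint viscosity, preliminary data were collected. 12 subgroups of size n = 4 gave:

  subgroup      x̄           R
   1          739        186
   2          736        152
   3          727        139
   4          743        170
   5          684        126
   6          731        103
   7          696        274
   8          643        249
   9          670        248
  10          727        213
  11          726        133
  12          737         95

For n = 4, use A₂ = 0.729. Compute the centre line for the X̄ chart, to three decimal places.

713.250

X̄̄ = (739 + 736 + 727 + 743 + 684 + 731 + 696 + 643 + 670 + 727 + 726 + 737) / 12 = 8559.0000 / 12 = 713.2500
CL = X̄̄ = 713.2500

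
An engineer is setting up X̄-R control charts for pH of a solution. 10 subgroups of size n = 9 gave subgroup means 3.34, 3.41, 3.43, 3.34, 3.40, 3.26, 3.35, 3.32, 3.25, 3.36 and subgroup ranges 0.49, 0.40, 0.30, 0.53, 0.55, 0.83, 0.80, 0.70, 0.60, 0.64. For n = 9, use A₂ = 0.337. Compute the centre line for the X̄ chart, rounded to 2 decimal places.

X̄̄ = (3.34 + 3.41 + 3.43 + 3.34 + 3.40 + 3.26 + 3.35 + 3.32 + 3.25 + 3.36) / 10 = 33.4600 / 10 = 3.3460
CL = X̄̄ = 3.3460

3.35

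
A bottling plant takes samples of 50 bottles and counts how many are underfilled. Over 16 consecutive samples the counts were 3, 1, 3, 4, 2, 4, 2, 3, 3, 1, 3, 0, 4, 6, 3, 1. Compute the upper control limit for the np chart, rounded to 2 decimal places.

p̄ = Σdᵢ / (k·n) = 43 / (16 × 50) = 0.05375
UCL = np̄ + 3·√(np̄(1−p̄)) = 2.6875 + 3 × √(2.6875×0.94625) = 2.6875 + 3 × 1.5947 = 7.4716

7.47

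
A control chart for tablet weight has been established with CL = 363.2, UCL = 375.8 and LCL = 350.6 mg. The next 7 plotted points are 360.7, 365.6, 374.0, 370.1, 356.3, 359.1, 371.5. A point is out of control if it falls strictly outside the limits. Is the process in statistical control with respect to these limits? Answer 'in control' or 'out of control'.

in control

All 7 points lie within [350.6, 375.8].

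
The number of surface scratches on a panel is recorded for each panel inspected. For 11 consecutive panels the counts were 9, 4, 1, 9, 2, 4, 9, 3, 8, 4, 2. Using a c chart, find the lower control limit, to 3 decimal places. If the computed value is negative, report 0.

0.000

c̄ = (9 + 4 + 1 + 9 + 2 + 4 + 9 + 3 + 8 + 4 + 2) / 11 = 55 / 11 = 5.0000
LCL = c̄ − 3√c̄ = 5.0000 − 3 × 2.2361 = -1.7082 → 0 (cannot be negative)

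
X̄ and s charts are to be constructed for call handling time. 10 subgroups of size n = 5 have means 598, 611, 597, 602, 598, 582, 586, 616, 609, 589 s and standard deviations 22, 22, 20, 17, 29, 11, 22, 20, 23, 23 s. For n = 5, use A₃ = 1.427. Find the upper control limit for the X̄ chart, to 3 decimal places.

628.624

X̄̄ = (598 + 611 + 597 + 602 + 598 + 582 + 586 + 616 + 609 + 589) / 10 = 598.8000
s̄ = (22 + 22 + 20 + 17 + 29 + 11 + 22 + 20 + 23 + 23) / 10 = 20.9000
UCL = X̄̄ + A₃·s̄ = 598.8000 + 1.427 × 20.9000 = 628.6243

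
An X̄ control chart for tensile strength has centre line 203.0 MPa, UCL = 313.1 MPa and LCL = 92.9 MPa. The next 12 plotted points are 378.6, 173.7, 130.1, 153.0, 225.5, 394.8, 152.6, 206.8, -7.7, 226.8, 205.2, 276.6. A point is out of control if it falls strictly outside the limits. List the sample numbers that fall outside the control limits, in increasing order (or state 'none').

Compare each point to [92.9, 313.1]: sample 1 = 378.6 > UCL; sample 6 = 394.8 > UCL; sample 9 = -7.7 < LCL.

1, 6, 9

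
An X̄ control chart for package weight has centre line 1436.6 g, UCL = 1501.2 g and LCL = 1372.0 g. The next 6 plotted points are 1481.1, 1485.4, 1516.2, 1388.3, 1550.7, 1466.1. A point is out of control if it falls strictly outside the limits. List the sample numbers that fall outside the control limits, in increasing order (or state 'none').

Compare each point to [1372.0, 1501.2]: sample 3 = 1516.2 > UCL; sample 5 = 1550.7 > UCL.

3, 5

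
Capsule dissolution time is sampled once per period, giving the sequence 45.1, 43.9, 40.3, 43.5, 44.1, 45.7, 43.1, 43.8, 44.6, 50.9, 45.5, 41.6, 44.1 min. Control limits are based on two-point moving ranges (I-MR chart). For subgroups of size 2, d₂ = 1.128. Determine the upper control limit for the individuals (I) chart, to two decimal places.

X̄ = (45.1 + 43.9 + 40.3 + 43.5 + 44.1 + 45.7 + 43.1 + 43.8 + 44.6 + 50.9 + 45.5 + 41.6 + 44.1) / 13 = 44.3231
Moving ranges: 1.2, 3.6, 3.2, 0.6, 1.6, 2.6, 0.7, 0.8, 6.3, 5.4, 3.9, 2.5; M̄R̄ = 32.4000 / 12 = 2.7000
UCL = X̄ + 3·M̄R̄/d₂ = 44.3231 + 3 × 2.7000 / 1.128 = 51.5039

51.50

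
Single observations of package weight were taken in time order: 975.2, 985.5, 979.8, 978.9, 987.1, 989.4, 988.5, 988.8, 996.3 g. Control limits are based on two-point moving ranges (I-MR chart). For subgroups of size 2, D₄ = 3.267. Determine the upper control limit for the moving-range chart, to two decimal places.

Moving ranges: 10.3, 5.7, 0.9, 8.2, 2.3, 0.9, 0.3, 7.5; M̄R̄ = 36.1000 / 8 = 4.5125
UCL_MR = D₄·M̄R̄ = 3.267 × 4.5125 = 14.7423

14.74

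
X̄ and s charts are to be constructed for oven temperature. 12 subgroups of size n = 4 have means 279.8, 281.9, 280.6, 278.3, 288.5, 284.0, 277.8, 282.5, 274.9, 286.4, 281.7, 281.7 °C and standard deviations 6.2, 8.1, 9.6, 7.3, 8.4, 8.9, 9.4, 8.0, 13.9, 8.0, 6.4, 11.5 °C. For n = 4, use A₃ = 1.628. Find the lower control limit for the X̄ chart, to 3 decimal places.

267.168

X̄̄ = (279.8 + 281.9 + 280.6 + 278.3 + 288.5 + 284.0 + 277.8 + 282.5 + 274.9 + 286.4 + 281.7 + 281.7) / 12 = 281.5083
s̄ = (6.2 + 8.1 + 9.6 + 7.3 + 8.4 + 8.9 + 9.4 + 8.0 + 13.9 + 8.0 + 6.4 + 11.5) / 12 = 8.8083
LCL = X̄̄ − A₃·s̄ = 281.5083 − 1.628 × 8.8083 = 267.1684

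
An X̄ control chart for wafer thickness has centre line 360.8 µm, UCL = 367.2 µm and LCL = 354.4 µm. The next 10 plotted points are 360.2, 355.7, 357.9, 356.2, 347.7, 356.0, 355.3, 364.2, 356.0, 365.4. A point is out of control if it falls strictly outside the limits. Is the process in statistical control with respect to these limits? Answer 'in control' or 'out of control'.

out of control

Compare each point to [354.4, 367.2]: sample 5 = 347.7 < LCL.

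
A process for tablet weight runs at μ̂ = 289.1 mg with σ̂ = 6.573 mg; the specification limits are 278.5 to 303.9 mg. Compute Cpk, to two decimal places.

Cpu = (USL − μ̂) / (3σ̂) = (303.9 − 289.1) / (3 × 6.573) = 0.7505; Cpl = (μ̂ − LSL) / (3σ̂) = (289.1 − 278.5) / (3 × 6.573) = 0.5376; Cpk = min(Cpu, Cpl) = 0.5376

0.54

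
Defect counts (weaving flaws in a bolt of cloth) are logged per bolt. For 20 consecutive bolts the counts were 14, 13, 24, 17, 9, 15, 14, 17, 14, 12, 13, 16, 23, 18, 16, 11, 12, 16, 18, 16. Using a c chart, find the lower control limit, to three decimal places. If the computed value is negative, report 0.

3.627

c̄ = (14 + 13 + 24 + 17 + 9 + 15 + 14 + 17 + 14 + 12 + 13 + 16 + 23 + 18 + 16 + 11 + 12 + 16 + 18 + 16) / 20 = 308 / 20 = 15.4000
LCL = c̄ − 3√c̄ = 15.4000 − 3 × 3.9243 = 3.6271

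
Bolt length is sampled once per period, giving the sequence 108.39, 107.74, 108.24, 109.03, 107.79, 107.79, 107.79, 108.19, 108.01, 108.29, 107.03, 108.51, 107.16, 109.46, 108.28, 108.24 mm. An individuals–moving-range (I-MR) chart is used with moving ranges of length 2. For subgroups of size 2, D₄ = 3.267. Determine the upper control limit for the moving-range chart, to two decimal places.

2.54

Moving ranges: 0.65, 0.50, 0.79, 1.24, 0.00, 0.00, 0.40, 0.18, 0.28, 1.26, 1.48, 1.35, 2.30, 1.18, 0.04; M̄R̄ = 11.6500 / 15 = 0.7767
UCL_MR = D₄·M̄R̄ = 3.267 × 0.7767 = 2.5374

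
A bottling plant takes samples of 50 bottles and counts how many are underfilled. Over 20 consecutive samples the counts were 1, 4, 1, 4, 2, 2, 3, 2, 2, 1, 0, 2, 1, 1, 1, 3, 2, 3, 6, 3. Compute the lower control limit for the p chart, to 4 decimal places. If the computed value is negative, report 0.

0.0000

p̄ = Σdᵢ / (k·n) = 44 / (20 × 50) = 0.04400
LCL = p̄ − 3·√(p̄(1−p̄)/n) = 0.04400 − 3 × 0.02900 = -0.04301 → 0 (negative, so LCL = 0)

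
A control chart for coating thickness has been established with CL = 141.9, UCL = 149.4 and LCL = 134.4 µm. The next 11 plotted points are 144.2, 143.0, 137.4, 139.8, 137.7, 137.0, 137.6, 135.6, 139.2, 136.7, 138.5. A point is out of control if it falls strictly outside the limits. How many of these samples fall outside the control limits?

0

All 11 points lie within [134.4, 149.4].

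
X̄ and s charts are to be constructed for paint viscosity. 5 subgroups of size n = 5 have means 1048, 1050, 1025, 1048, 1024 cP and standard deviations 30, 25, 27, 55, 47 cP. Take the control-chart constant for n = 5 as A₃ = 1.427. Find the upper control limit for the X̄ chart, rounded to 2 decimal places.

1091.51

X̄̄ = (1048 + 1050 + 1025 + 1048 + 1024) / 5 = 1039.0000
s̄ = (30 + 25 + 27 + 55 + 47) / 5 = 36.8000
UCL = X̄̄ + A₃·s̄ = 1039.0000 + 1.427 × 36.8000 = 1091.5136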